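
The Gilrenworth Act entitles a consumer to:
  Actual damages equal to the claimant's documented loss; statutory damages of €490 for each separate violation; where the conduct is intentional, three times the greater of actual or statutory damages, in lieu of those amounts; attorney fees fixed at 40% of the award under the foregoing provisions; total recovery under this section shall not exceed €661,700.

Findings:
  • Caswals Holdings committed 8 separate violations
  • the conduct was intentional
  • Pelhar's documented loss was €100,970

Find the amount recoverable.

Statutory damages: 8 × €490 = €3,920
Greater of actual damages (€100,970) or statutory damages (€3,920): €100,970
Trebled: 3 × €100,970 = €302,910
Attorney fees: 40% of €302,910 = €121,164
Total before cap: €302,910 + €121,164 = €424,074
Cap at €661,700: €424,074 is within the cap, no reduction.

Total recovery: €424,074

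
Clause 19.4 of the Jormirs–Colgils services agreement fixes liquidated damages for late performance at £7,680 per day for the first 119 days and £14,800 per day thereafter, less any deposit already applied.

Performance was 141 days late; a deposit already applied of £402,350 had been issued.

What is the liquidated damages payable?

First 119 days: 119 × £7,680 = £913,920
Remaining days: (141 − 119) × £14,800 = £325,600
Accrued per-day damages: £913,920 + £325,600 = £1,239,520
Less deposit already applied: £1,239,520 − £402,350 = £837,170

£837,170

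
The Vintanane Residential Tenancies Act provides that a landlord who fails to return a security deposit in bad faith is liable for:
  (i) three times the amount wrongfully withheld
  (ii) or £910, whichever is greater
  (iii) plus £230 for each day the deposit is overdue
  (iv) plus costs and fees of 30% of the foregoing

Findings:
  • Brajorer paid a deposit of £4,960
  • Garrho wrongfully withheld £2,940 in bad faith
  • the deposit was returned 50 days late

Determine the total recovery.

£26,416

Trebled: 3 × £2,940 = £8,820
Minimum £910: £8,820 meets the minimum, no increase.
Late-return penalty: 50 × £230 = £11,500
Damages plus late penalty: £8,820 + £11,500 = £20,320
Costs and fees: 30% of £20,320 = £6,096
Total recovery: £20,320 + £6,096 = £26,416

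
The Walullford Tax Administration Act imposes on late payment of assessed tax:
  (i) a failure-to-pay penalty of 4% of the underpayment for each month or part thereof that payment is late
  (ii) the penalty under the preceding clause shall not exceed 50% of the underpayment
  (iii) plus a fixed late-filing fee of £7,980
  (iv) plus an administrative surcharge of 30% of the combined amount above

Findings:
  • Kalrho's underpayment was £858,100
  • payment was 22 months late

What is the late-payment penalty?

Penalty: £568,139

Accrued rate: 4% × 22 = 88%, capped at 50% → 50%
Failure-to-pay penalty: 50% of £858,100 = £429,050
Penalty before surcharge: £429,050 + £7,980 = £437,030
Administrative surcharge: 30% of £437,030 = £131,109
Total penalty: £437,030 + £131,109 = £568,139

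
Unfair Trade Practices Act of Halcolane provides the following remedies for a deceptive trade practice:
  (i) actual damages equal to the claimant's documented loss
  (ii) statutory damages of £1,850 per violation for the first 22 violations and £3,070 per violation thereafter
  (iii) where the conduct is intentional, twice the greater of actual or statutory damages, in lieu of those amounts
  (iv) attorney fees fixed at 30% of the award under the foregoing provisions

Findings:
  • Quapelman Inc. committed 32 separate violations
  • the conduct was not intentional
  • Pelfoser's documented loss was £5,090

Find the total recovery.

First 22 violations: 22 × £1,850 = £40,700
Remaining violations: (32 − 22) × £3,070 = £30,700
Statutory damages: £40,700 + £30,700 = £71,400
Conduct not intentional: the in-lieu enhancement does not apply.
Actual plus statutory damages: £5,090 + £71,400 = £76,490
Attorney fees: 30% of £76,490 = £22,947
Total recovery: £76,490 + £22,947 = £99,437

Total recovery: £99,437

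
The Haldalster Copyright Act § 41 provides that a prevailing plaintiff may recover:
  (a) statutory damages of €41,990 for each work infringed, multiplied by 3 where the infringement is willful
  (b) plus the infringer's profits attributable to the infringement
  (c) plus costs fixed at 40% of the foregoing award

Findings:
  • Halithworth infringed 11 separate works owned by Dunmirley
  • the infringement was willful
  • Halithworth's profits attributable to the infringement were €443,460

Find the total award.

€2,560,782

Statutory damages: 11 × €41,990 = €461,890
Trebled: 3 × €461,890 = €1,385,670
Combined award: €1,385,670 + €443,460 = €1,829,130
Costs: 40% of €1,829,130 = €731,652
Award plus costs: €1,829,130 + €731,652 = €2,560,782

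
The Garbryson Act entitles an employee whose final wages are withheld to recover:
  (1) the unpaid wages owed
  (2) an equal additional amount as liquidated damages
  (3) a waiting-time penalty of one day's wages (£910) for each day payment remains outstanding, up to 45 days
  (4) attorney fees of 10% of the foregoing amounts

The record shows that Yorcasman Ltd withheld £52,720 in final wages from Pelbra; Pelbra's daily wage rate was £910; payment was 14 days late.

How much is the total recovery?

Total award: £129,998

Liquidated damages (equal amount): £52,720
Penalty days: min(14, 45) = 14
Waiting-time penalty: 14 × £910 = £12,740
Subtotal: £52,720 + £52,720 + £12,740 = £118,180
Attorney fees: 10% of £118,180 = £11,818
Total award: £118,180 + £11,818 = £129,998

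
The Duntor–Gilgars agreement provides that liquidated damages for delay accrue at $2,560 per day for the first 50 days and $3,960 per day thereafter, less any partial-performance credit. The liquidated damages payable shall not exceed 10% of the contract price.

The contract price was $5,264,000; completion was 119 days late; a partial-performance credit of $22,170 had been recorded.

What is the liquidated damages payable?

First 50 days: 50 × $2,560 = $128,000
Remaining days: (119 − 50) × $3,960 = $273,240
Accrued per-day damages: $128,000 + $273,240 = $401,240
Less partial-performance credit: $401,240 − $22,170 = $379,070
Cap: 10% of $5,264,000 = $526,400
Cap at $526,400: $379,070 is within the cap, no reduction.

$379,070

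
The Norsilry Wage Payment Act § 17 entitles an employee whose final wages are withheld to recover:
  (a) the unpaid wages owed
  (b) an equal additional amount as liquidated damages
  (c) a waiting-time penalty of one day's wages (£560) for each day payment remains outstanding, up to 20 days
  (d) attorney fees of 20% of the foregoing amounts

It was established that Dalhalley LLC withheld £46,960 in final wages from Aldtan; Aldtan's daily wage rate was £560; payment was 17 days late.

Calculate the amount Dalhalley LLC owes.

£124,128

Liquidated damages (equal amount): £46,960
Penalty days: min(17, 20) = 17
Waiting-time penalty: 17 × £560 = £9,520
Subtotal: £46,960 + £46,960 + £9,520 = £103,440
Attorney fees: 20% of £103,440 = £20,688
Total award: £103,440 + £20,688 = £124,128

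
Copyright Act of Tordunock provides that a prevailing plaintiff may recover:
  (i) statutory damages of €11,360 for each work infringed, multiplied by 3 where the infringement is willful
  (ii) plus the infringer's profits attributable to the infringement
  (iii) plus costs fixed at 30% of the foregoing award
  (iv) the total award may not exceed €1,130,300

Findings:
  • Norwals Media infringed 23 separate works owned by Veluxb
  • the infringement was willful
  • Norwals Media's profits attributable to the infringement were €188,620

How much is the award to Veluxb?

Statutory damages: 23 × €11,360 = €261,280
Trebled: 3 × €261,280 = €783,840
Combined award: €783,840 + €188,620 = €972,460
Costs: 30% of €972,460 = €291,738
Award plus costs: €972,460 + €291,738 = €1,264,198
Cap at €1,130,300: €1,264,198 exceeds the cap → €1,130,300

€1,130,300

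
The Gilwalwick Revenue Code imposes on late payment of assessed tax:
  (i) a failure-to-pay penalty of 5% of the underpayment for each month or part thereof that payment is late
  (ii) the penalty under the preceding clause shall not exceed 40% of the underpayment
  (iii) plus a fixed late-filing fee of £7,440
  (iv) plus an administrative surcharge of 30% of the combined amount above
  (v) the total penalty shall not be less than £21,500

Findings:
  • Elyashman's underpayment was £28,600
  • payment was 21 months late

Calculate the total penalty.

Accrued rate: 5% × 21 = 105%, capped at 40% → 40%
Failure-to-pay penalty: 40% of £28,600 = £11,440
Penalty before surcharge: £11,440 + £7,440 = £18,880
Administrative surcharge: 30% of £18,880 = £5,664
Total penalty: £18,880 + £5,664 = £24,544
Minimum £21,500: £24,544 meets the minimum, no increase.

£24,544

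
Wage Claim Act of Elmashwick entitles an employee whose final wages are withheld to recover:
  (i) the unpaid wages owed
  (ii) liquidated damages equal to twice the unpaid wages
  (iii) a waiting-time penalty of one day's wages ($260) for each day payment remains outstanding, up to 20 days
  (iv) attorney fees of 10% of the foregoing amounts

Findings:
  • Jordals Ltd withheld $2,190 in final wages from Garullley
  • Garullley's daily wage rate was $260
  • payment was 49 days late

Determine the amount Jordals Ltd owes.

$12,947

Doubled: 2 × $2,190 = $4,380
Penalty days: min(49, 20) = 20
Waiting-time penalty: 20 × $260 = $5,200
Subtotal: $2,190 + $4,380 + $5,200 = $11,770
Attorney fees: 10% of $11,770 = $1,177
Total award: $11,770 + $1,177 = $12,947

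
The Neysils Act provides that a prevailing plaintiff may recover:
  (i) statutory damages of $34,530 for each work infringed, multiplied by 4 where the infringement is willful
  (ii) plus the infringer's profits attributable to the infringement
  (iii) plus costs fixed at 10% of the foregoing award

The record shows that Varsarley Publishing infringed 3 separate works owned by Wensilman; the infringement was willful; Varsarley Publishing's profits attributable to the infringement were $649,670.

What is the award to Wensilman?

Statutory damages: 3 × $34,530 = $103,590
Multiplied by 4: 4 × $103,590 = $414,360
Combined award: $414,360 + $649,670 = $1,064,030
Costs: 10% of $1,064,030 = $106,403
Award plus costs: $1,064,030 + $106,403 = $1,170,433

Award: $1,170,433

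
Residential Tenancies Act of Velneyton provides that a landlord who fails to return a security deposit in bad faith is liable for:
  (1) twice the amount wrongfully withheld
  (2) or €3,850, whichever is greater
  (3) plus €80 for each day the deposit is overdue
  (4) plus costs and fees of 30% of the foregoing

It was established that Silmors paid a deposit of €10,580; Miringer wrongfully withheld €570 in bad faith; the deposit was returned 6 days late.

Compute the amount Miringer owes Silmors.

€5,629

Doubled: 2 × €570 = €1,140
Minimum €3,850: €1,140 is below the minimum → €3,850
Late-return penalty: 6 × €80 = €480
Damages plus late penalty: €3,850 + €480 = €4,330
Costs and fees: 30% of €4,330 = €1,299
Total recovery: €4,330 + €1,299 = €5,629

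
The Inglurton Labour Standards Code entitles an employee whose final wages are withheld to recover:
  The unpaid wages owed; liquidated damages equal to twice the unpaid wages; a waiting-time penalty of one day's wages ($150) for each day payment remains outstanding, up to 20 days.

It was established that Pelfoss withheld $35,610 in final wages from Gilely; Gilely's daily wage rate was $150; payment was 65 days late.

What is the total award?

$109,830

Doubled: 2 × $35,610 = $71,220
Penalty days: min(65, 20) = 20
Waiting-time penalty: 20 × $150 = $3,000
Total award: $35,610 + $71,220 + $3,000 = $109,830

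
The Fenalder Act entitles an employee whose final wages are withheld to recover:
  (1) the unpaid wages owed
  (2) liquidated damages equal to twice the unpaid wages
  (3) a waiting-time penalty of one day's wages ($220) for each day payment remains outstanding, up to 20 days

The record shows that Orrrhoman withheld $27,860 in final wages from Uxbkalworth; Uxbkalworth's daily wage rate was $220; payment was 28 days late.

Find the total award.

$87,980

Doubled: 2 × $27,860 = $55,720
Penalty days: min(28, 20) = 20
Waiting-time penalty: 20 × $220 = $4,400
Total award: $27,860 + $55,720 + $4,400 = $87,980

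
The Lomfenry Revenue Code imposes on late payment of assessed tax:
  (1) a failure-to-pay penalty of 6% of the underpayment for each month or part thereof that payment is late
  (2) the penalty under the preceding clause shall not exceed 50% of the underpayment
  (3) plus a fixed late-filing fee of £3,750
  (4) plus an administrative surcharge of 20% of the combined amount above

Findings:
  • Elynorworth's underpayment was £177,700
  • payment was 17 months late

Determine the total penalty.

£111,120

Accrued rate: 6% × 17 = 102%, capped at 50% → 50%
Failure-to-pay penalty: 50% of £177,700 = £88,850
Penalty before surcharge: £88,850 + £3,750 = £92,600
Administrative surcharge: 20% of £92,600 = £18,520
Total penalty: £92,600 + £18,520 = £111,120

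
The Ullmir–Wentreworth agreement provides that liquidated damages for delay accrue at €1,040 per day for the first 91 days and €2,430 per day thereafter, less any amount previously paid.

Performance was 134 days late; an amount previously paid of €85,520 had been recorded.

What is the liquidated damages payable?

€113,610

First 91 days: 91 × €1,040 = €94,640
Remaining days: (134 − 91) × €2,430 = €104,490
Accrued per-day damages: €94,640 + €104,490 = €199,130
Less amount previously paid: €199,130 − €85,520 = €113,610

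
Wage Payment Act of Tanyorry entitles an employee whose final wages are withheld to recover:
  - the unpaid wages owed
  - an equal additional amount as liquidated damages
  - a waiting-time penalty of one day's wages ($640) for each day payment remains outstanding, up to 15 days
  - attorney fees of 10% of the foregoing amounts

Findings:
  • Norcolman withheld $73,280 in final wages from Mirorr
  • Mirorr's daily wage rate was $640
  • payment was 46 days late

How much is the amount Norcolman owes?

$171,776

Liquidated damages (equal amount): $73,280
Penalty days: min(46, 15) = 15
Waiting-time penalty: 15 × $640 = $9,600
Subtotal: $73,280 + $73,280 + $9,600 = $156,160
Attorney fees: 10% of $156,160 = $15,616
Total award: $156,160 + $15,616 = $171,776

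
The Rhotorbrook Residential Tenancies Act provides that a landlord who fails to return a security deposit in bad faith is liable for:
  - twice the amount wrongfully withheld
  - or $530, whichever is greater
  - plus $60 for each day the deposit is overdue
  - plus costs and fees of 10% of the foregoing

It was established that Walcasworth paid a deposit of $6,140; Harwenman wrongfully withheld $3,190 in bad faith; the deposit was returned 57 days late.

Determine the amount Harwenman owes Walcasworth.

$10,780

Doubled: 2 × $3,190 = $6,380
Minimum $530: $6,380 meets the minimum, no increase.
Late-return penalty: 57 × $60 = $3,420
Damages plus late penalty: $6,380 + $3,420 = $9,800
Costs and fees: 10% of $9,800 = $980
Total recovery: $9,800 + $980 = $10,780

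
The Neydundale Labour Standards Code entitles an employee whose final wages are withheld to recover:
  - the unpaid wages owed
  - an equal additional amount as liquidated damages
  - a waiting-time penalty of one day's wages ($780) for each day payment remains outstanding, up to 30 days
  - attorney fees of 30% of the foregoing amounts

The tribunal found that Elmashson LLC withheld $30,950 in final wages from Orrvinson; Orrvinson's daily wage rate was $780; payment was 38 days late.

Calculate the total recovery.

Liquidated damages (equal amount): $30,950
Penalty days: min(38, 30) = 30
Waiting-time penalty: 30 × $780 = $23,400
Subtotal: $30,950 + $30,950 + $23,400 = $85,300
Attorney fees: 30% of $85,300 = $25,590
Total award: $85,300 + $25,590 = $110,890

$110,890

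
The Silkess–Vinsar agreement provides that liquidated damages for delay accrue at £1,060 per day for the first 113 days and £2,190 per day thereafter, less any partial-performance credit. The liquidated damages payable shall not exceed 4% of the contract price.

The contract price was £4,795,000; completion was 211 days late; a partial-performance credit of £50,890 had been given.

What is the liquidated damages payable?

First 113 days: 113 × £1,060 = £119,780
Remaining days: (211 − 113) × £2,190 = £214,620
Accrued per-day damages: £119,780 + £214,620 = £334,400
Less partial-performance credit: £334,400 − £50,890 = £283,510
Cap: 4% of £4,795,000 = £191,800
Cap at £191,800: £283,510 exceeds the cap → £191,800

£191,800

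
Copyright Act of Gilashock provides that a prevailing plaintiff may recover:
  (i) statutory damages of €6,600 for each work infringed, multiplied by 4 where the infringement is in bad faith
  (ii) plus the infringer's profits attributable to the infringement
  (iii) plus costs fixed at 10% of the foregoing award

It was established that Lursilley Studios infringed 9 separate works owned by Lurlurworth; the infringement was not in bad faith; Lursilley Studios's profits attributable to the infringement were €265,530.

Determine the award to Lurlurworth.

€357,423

Statutory damages: 9 × €6,600 = €59,400
Infringement not in bad faith: no ×4 enhancement.
Combined award: €59,400 + €265,530 = €324,930
Costs: 10% of €324,930 = €32,493
Award plus costs: €324,930 + €32,493 = €357,423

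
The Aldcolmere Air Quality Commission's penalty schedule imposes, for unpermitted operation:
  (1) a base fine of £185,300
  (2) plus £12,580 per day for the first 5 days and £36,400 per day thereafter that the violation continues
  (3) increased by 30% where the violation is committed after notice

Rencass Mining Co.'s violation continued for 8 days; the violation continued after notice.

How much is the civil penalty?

First 5 days: 5 × £12,580 = £62,900
Remaining days: (8 − 5) × £36,400 = £109,200
Per-day component: £62,900 + £109,200 = £172,100
Base plus per-day: £185,300 + £172,100 = £357,400
Enhancement: 30% of £357,400 = £107,220
Enhanced fine: £357,400 + £107,220 = £464,620

£464,620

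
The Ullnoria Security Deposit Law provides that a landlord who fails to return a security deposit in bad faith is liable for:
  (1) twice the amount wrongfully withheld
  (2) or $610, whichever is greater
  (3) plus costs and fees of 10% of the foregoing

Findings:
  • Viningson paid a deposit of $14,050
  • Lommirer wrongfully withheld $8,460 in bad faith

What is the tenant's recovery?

Doubled: 2 × $8,460 = $16,920
Minimum $610: $16,920 meets the minimum, no increase.
Costs and fees: 10% of $16,920 = $1,692
Total recovery: $16,920 + $1,692 = $18,612

$18,612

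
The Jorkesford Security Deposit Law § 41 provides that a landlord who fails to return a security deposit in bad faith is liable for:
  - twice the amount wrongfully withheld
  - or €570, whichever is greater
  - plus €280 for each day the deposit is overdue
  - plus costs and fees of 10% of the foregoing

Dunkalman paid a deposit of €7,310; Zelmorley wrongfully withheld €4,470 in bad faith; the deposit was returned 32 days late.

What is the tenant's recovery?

Doubled: 2 × €4,470 = €8,940
Minimum €570: €8,940 meets the minimum, no increase.
Late-return penalty: 32 × €280 = €8,960
Damages plus late penalty: €8,940 + €8,960 = €17,900
Costs and fees: 10% of €17,900 = €1,790
Total recovery: €17,900 + €1,790 = €19,690

Recovery: €19,690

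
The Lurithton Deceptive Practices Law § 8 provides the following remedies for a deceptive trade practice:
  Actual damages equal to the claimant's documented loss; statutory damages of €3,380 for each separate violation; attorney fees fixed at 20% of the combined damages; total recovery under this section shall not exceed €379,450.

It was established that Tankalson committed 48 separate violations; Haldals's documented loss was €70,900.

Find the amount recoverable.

Total recovery: €279,768

Statutory damages: 48 × €3,380 = €162,240
Combined damages: €70,900 + €162,240 = €233,140
Attorney fees: 20% of €233,140 = €46,628
Total before cap: €233,140 + €46,628 = €279,768
Cap at €379,450: €279,768 is within the cap, no reduction.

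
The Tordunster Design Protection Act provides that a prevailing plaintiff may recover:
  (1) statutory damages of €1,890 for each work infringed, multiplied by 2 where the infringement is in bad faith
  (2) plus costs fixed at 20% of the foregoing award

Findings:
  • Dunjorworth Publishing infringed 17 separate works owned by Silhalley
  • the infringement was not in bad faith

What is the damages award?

Statutory damages: 17 × €1,890 = €32,130
Infringement not in bad faith: no ×2 enhancement.
Costs: 20% of €32,130 = €6,426
Award plus costs: €32,130 + €6,426 = €38,556

Award: €38,556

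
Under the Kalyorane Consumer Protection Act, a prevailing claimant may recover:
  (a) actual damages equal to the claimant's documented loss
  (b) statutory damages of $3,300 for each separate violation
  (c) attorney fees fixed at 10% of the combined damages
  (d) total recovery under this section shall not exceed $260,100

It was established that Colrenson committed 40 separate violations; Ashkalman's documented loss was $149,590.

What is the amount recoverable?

Statutory damages: 40 × $3,300 = $132,000
Combined damages: $149,590 + $132,000 = $281,590
Attorney fees: 10% of $281,590 = $28,159
Total before cap: $281,590 + $28,159 = $309,749
Cap at $260,100: $309,749 exceeds the cap → $260,100

$260,100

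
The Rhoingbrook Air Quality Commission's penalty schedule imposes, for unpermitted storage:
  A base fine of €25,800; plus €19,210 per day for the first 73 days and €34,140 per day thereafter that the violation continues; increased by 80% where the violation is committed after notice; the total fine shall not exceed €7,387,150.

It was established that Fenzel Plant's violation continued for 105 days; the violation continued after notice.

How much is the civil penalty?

€4,537,098

First 73 days: 73 × €19,210 = €1,402,330
Remaining days: (105 − 73) × €34,140 = €1,092,480
Per-day component: €1,402,330 + €1,092,480 = €2,494,810
Base plus per-day: €25,800 + €2,494,810 = €2,520,610
Enhancement: 80% of €2,520,610 = €2,016,488
Enhanced fine: €2,520,610 + €2,016,488 = €4,537,098
Cap at €7,387,150: €4,537,098 is within the cap, no reduction.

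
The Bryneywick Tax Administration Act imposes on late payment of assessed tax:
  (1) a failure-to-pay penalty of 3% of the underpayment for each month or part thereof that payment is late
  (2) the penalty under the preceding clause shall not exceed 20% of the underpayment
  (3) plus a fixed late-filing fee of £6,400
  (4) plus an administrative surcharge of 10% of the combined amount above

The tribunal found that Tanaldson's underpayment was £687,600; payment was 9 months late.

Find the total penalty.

Penalty: £158,312

Accrued rate: 3% × 9 = 27%, capped at 20% → 20%
Failure-to-pay penalty: 20% of £687,600 = £137,520
Penalty before surcharge: £137,520 + £6,400 = £143,920
Administrative surcharge: 10% of £143,920 = £14,392
Total penalty: £143,920 + £14,392 = £158,312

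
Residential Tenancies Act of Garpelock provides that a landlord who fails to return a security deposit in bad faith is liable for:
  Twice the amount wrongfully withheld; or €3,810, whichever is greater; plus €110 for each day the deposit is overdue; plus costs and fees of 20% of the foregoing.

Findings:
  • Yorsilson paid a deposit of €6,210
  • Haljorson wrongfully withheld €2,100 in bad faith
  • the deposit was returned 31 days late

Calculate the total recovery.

€9,132

Doubled: 2 × €2,100 = €4,200
Minimum €3,810: €4,200 meets the minimum, no increase.
Late-return penalty: 31 × €110 = €3,410
Damages plus late penalty: €4,200 + €3,410 = €7,610
Costs and fees: 20% of €7,610 = €1,522
Total recovery: €7,610 + €1,522 = €9,132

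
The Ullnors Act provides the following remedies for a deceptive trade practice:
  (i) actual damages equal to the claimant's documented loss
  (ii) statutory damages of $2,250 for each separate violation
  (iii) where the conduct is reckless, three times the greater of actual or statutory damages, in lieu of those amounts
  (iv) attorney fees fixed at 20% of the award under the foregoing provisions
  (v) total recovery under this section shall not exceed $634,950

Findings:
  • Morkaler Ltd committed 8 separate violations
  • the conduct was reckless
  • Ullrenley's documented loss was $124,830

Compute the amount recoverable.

Statutory damages: 8 × $2,250 = $18,000
Greater of actual damages ($124,830) or statutory damages ($18,000): $124,830
Trebled: 3 × $124,830 = $374,490
Attorney fees: 20% of $374,490 = $74,898
Total before cap: $374,490 + $74,898 = $449,388
Cap at $634,950: $449,388 is within the cap, no reduction.

$449,388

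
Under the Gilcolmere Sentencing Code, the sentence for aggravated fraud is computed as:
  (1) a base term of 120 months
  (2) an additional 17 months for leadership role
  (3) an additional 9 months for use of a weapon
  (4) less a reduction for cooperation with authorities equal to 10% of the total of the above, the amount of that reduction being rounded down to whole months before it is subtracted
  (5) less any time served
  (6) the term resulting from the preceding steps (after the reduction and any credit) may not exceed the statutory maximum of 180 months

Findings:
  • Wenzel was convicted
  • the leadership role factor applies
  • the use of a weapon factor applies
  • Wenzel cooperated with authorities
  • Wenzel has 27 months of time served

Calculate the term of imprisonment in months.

105 months

Leadership role enhancement: +17 months
Use of a weapon enhancement: +9 months
Adjusted term: 120 months + 17 months + 9 months = 146 months
Cooperation with authorities reduction: 10% of 146 months = 14 months (rounded down)
After reduction: 146 − 14 = 132 months
Less time served: 132 months − 27 months = 105 months
Cap at 180 months: 105 months is within the cap, no reduction.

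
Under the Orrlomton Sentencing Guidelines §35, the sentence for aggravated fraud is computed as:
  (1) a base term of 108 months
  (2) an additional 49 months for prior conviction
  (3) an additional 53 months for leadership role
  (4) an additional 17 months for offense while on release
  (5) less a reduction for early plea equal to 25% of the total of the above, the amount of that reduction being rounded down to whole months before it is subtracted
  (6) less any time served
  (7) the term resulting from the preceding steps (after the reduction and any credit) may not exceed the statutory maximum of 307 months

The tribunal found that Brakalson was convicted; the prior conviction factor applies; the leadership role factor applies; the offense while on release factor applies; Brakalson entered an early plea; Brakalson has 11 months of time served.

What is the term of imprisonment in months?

Prior conviction enhancement: +49 months
Leadership role enhancement: +53 months
Offense while on release enhancement: +17 months
Adjusted term: 108 months + 49 months + 53 months + 17 months = 227 months
Early plea reduction: 25% of 227 months = 56 months (rounded down)
After reduction: 227 − 56 = 171 months
Less time served: 171 months − 11 months = 160 months
Cap at 307 months: 160 months is within the cap, no reduction.

Sentence: 160 months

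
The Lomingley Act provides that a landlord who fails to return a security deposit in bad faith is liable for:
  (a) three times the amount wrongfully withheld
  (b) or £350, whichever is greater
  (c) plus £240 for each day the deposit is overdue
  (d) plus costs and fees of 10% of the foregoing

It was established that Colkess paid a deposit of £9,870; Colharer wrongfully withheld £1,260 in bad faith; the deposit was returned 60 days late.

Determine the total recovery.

£19,998

Trebled: 3 × £1,260 = £3,780
Minimum £350: £3,780 meets the minimum, no increase.
Late-return penalty: 60 × £240 = £14,400
Damages plus late penalty: £3,780 + £14,400 = £18,180
Costs and fees: 10% of £18,180 = £1,818
Total recovery: £18,180 + £1,818 = £19,998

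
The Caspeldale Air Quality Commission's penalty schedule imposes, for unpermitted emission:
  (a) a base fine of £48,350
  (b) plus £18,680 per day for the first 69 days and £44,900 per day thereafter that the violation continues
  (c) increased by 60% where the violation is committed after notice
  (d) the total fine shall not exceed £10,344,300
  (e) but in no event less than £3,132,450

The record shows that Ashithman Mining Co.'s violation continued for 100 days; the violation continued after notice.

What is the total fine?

£4,366,672

First 69 days: 69 × £18,680 = £1,288,920
Remaining days: (100 − 69) × £44,900 = £1,391,900
Per-day component: £1,288,920 + £1,391,900 = £2,680,820
Base plus per-day: £48,350 + £2,680,820 = £2,729,170
Enhancement: 60% of £2,729,170 = £1,637,502
Enhanced fine: £2,729,170 + £1,637,502 = £4,366,672
Cap at £10,344,300: £4,366,672 is within the cap, no reduction.
Minimum £3,132,450: £4,366,672 meets the minimum, no increase.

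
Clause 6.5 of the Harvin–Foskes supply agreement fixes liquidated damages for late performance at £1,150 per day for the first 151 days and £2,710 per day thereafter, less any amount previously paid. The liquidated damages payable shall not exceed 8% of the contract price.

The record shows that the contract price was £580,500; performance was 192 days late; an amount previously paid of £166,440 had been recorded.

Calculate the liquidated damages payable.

First 151 days: 151 × £1,150 = £173,650
Remaining days: (192 − 151) × £2,710 = £111,110
Accrued per-day damages: £173,650 + £111,110 = £284,760
Less amount previously paid: £284,760 − £166,440 = £118,320
Cap: 8% of £580,500 = £46,440
Cap at £46,440: £118,320 exceeds the cap → £46,440

Liquidated damages: £46,440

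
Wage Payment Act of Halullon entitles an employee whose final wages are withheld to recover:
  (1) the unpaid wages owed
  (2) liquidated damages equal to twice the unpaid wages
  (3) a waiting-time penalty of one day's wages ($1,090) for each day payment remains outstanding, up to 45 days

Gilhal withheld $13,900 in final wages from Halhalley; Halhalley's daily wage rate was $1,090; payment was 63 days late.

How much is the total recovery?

Doubled: 2 × $13,900 = $27,800
Penalty days: min(63, 45) = 45
Waiting-time penalty: 45 × $1,090 = $49,050
Total award: $13,900 + $27,800 + $49,050 = $90,750

$90,750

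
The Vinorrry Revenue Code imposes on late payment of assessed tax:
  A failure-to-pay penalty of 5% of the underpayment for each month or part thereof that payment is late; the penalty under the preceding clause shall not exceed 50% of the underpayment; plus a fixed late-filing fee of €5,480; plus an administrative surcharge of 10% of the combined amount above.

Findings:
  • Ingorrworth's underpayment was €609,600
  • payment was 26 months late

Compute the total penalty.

€341,308

Accrued rate: 5% × 26 = 130%, capped at 50% → 50%
Failure-to-pay penalty: 50% of €609,600 = €304,800
Penalty before surcharge: €304,800 + €5,480 = €310,280
Administrative surcharge: 10% of €310,280 = €31,028
Total penalty: €310,280 + €31,028 = €341,308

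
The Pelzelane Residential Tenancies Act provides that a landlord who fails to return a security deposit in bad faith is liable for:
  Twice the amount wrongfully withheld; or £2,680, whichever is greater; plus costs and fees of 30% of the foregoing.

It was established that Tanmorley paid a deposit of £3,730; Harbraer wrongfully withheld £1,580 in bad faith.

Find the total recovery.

£4,108

Doubled: 2 × £1,580 = £3,160
Minimum £2,680: £3,160 meets the minimum, no increase.
Costs and fees: 30% of £3,160 = £948
Total recovery: £3,160 + £948 = £4,108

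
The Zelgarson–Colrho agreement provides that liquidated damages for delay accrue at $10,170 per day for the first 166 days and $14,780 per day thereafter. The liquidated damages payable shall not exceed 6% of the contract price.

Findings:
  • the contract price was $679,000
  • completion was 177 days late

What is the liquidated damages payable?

First 166 days: 166 × $10,170 = $1,688,220
Remaining days: (177 − 166) × $14,780 = $162,580
Accrued per-day damages: $1,688,220 + $162,580 = $1,850,800
Cap: 6% of $679,000 = $40,740
Cap at $40,740: $1,850,800 exceeds the cap → $40,740

$40,740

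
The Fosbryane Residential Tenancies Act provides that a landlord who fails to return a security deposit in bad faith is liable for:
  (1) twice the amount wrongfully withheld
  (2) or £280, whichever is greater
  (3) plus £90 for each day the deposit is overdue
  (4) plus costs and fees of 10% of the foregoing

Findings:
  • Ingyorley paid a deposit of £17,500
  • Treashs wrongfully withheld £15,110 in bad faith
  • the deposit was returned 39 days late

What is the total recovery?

£37,103

Doubled: 2 × £15,110 = £30,220
Minimum £280: £30,220 meets the minimum, no increase.
Late-return penalty: 39 × £90 = £3,510
Damages plus late penalty: £30,220 + £3,510 = £33,730
Costs and fees: 10% of £33,730 = £3,373
Total recovery: £33,730 + £3,373 = £37,103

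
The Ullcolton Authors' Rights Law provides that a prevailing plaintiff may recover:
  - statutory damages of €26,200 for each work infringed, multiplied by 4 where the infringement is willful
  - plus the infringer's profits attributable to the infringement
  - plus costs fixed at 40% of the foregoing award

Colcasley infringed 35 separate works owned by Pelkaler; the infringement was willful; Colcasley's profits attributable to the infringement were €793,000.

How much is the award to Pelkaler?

Statutory damages: 35 × €26,200 = €917,000
Multiplied by 4: 4 × €917,000 = €3,668,000
Combined award: €3,668,000 + €793,000 = €4,461,000
Costs: 40% of €4,461,000 = €1,784,400
Award plus costs: €4,461,000 + €1,784,400 = €6,245,400

Award: €6,245,400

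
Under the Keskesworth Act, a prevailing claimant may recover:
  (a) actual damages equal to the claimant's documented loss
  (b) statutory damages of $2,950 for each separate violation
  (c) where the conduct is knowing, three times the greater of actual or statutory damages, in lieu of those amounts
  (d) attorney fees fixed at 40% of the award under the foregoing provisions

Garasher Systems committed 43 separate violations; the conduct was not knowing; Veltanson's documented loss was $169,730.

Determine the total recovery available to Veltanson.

$415,212

Statutory damages: 43 × $2,950 = $126,850
Conduct not knowing: the in-lieu enhancement does not apply.
Actual plus statutory damages: $169,730 + $126,850 = $296,580
Attorney fees: 40% of $296,580 = $118,632
Total recovery: $296,580 + $118,632 = $415,212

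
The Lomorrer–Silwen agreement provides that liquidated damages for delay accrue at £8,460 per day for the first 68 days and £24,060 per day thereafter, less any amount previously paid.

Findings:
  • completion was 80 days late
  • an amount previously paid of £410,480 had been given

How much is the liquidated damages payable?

£453,520

First 68 days: 68 × £8,460 = £575,280
Remaining days: (80 − 68) × £24,060 = £288,720
Accrued per-day damages: £575,280 + £288,720 = £864,000
Less amount previously paid: £864,000 − £410,480 = £453,520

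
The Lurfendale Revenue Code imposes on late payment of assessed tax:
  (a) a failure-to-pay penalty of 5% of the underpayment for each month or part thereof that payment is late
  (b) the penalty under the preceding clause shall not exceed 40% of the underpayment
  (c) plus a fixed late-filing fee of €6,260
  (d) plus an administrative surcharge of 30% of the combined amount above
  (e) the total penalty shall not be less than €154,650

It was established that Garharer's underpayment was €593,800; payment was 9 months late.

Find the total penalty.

Accrued rate: 5% × 9 = 45%, capped at 40% → 40%
Failure-to-pay penalty: 40% of €593,800 = €237,520
Penalty before surcharge: €237,520 + €6,260 = €243,780
Administrative surcharge: 30% of €243,780 = €73,134
Total penalty: €243,780 + €73,134 = €316,914
Minimum €154,650: €316,914 meets the minimum, no increase.

€316,914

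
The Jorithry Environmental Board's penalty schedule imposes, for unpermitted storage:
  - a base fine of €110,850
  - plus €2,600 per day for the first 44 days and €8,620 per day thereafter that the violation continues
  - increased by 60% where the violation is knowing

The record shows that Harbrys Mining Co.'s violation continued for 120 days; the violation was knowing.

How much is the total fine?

€1,408,592

First 44 days: 44 × €2,600 = €114,400
Remaining days: (120 − 44) × €8,620 = €655,120
Per-day component: €114,400 + €655,120 = €769,520
Base plus per-day: €110,850 + €769,520 = €880,370
Enhancement: 60% of €880,370 = €528,222
Enhanced fine: €880,370 + €528,222 = €1,408,592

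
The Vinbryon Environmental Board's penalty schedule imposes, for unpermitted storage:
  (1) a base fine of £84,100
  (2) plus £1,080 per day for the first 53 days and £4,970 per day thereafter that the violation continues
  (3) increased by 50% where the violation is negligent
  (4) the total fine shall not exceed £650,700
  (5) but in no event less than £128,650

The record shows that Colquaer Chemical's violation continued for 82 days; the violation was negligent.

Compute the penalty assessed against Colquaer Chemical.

First 53 days: 53 × £1,080 = £57,240
Remaining days: (82 − 53) × £4,970 = £144,130
Per-day component: £57,240 + £144,130 = £201,370
Base plus per-day: £84,100 + £201,370 = £285,470
Enhancement: 50% of £285,470 = £142,735
Enhanced fine: £285,470 + £142,735 = £428,205
Cap at £650,700: £428,205 is within the cap, no reduction.
Minimum £128,650: £428,205 meets the minimum, no increase.

£428,205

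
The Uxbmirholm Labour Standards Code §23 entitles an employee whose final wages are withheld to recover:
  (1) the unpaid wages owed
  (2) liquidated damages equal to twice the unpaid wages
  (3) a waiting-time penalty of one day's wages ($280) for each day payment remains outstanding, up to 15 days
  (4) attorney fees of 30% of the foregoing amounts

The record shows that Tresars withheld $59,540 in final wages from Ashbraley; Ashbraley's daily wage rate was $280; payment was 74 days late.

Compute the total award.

$237,666

Doubled: 2 × $59,540 = $119,080
Penalty days: min(74, 15) = 15
Waiting-time penalty: 15 × $280 = $4,200
Subtotal: $59,540 + $119,080 + $4,200 = $182,820
Attorney fees: 30% of $182,820 = $54,846
Total award: $182,820 + $54,846 = $237,666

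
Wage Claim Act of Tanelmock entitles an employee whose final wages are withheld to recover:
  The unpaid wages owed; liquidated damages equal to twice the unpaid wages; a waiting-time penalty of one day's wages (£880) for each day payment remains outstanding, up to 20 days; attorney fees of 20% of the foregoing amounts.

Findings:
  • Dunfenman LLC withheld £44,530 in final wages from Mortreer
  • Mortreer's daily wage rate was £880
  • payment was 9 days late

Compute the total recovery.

£169,812

Doubled: 2 × £44,530 = £89,060
Penalty days: min(9, 20) = 9
Waiting-time penalty: 9 × £880 = £7,920
Subtotal: £44,530 + £89,060 + £7,920 = £141,510
Attorney fees: 20% of £141,510 = £28,302
Total award: £141,510 + £28,302 = £169,812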